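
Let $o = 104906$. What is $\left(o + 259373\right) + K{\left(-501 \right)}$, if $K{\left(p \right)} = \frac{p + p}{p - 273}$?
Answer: $\frac{46992158}{129} \approx 3.6428 \cdot 10^{5}$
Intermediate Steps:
$K{\left(p \right)} = \frac{2 p}{-273 + p}$
$\left(o + 259373\right) + K{\left(-501 \right)} = \left(104906 + 259373\right) + 2 \left(-501\right) \frac{1}{-273 - 501} = 364279 + 2 \left(-501\right) \frac{1}{-774} = 364279 + 2 \left(-501\right) \left(- \frac{1}{774}\right) = 364279 + \frac{167}{129} = \frac{46992158}{129}$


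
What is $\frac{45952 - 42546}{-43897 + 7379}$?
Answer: $- \frac{1703}{18259} \approx -0.093269$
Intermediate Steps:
$\frac{45952 - 42546}{-43897 + 7379} = \frac{3406}{-36518} = 3406 \left(- \frac{1}{36518}\right) = - \frac{1703}{18259}$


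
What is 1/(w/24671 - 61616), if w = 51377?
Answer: -24671/1520076959 ≈ -1.6230e-5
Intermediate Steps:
1/(w/24671 - 61616) = 1/(51377/24671 - 61616) = 1/(-1520076959/24671) = -24671/1520076959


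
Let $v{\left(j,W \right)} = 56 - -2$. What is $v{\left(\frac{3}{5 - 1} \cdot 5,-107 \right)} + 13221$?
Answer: $13279$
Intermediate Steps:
$v{\left(j,W \right)} = 58$ ($v{\left(j,W \right)} = 56 + 2 = 58$)
$v{\left(\frac{3}{5 - 1} \cdot 5,-107 \right)} + 13221 = 58 + 13221 = 13279$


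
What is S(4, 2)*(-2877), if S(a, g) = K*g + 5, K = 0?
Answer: -14385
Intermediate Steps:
S(a, g) = 5 (S(a, g) = 0*g + 5 = 0 + 5 = 5)
S(4, 2)*(-2877) = 5*(-2877) = -14385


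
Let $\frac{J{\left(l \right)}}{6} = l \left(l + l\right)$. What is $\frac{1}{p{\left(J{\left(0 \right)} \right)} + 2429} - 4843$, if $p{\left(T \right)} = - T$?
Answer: $- \frac{11763646}{2429} \approx -4843.0$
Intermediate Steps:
$J{\left(l \right)} = 12 l^{2}$ ($J{\left(l \right)} = 6 l \left(l + l\right) = 6 l 2 l = 6 \cdot 2 l^{2} = 12 l^{2}$)
$\frac{1}{p{\left(J{\left(0 \right)} \right)} + 2429} - 4843 = \frac{1}{- 12 \cdot 0^{2} + 2429} - 4843 = \frac{1}{- 12 \cdot 0 + 2429} - 4843 = \frac{1}{\left(-1\right) 0 + 2429} - 4843 = \frac{1}{0 + 2429} - 4843 = \frac{1}{2429} - 4843 = - \frac{11763646}{2429}$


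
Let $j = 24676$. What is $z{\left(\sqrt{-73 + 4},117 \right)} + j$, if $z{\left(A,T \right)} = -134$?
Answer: $24542$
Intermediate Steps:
$z{\left(\sqrt{-73 + 4},117 \right)} + j = -134 + 24676 = 24542$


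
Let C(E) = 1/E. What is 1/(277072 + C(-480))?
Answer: 480/132994559 ≈ 3.6092e-6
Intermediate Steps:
1/(277072 + C(-480)) = 1/(277072 + 1/(-480)) = 1/(277072 - 1/480) = 1/(132994559/480) = 480/132994559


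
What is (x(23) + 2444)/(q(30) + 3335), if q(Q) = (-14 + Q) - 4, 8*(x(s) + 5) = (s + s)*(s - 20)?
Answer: 9825/13388 ≈ 0.73387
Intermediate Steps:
x(s) = -5 + s*(-20 + s)/4 (x(s) = -5 + ((s + s)*(s - 20))/8 = -5 + ((2*s)*(-20 + s))/8 = -5 + (2*s*(-20 + s))/8 = -5 + s*(-20 + s)/4)
q(Q) = -18 + Q
(x(23) + 2444)/(q(30) + 3335) = ((-5 - 5*23 + (¼)*23²) + 2444)/((-18 + 30) + 3335) = ((-5 - 115 + (¼)*529) + 2444)/(12 + 3335) = ((-5 - 115 + 529/4) + 2444)/3347 = (49/4 + 2444)*(1/3347) = (9825/4)*(1/3347) = 9825/13388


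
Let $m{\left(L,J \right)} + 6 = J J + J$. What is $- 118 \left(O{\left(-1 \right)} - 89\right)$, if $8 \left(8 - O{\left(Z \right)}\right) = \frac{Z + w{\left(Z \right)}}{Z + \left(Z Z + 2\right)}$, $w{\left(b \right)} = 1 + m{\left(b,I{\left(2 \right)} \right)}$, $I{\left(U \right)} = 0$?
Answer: $\frac{38055}{4} \approx 9513.8$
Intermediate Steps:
$m{\left(L,J \right)} = -6 + J + J^{2}$ ($m{\left(L,J \right)} = -6 + \left(J J + J\right) = -6 + \left(J^{2} + J\right) = -6 + \left(J + J^{2}\right) = -6 + J + J^{2}$)
$w{\left(b \right)} = -5$ ($w{\left(b \right)} = 1 + \left(-6 + 0 + 0^{2}\right) = 1 + \left(-6 + 0 + 0\right) = 1 - 6 = -5$)
$O{\left(Z \right)} = 8 - \frac{-5 + Z}{8 \left(2 + Z + Z^{2}\right)}$ ($O{\left(Z \right)} = 8 - \frac{\left(Z - 5\right) \frac{1}{Z + \left(Z Z + 2\right)}}{8} = 8 - \frac{\left(-5 + Z\right) \frac{1}{Z + \left(Z^{2} + 2\right)}}{8} = 8 - \frac{\left(-5 + Z\right) \frac{1}{Z + \left(2 + Z^{2}\right)}}{8} = 8 - \frac{\left(-5 + Z\right) \frac{1}{2 + Z + Z^{2}}}{8} = 8 - \frac{\frac{1}{2 + Z + Z^{2}} \left(-5 + Z\right)}{8} = 8 - \frac{-5 + Z}{8 \left(2 + Z + Z^{2}\right)}$)
$- 118 \left(O{\left(-1 \right)} - 89\right) = - 118 \left(\frac{133 + 63 \left(-1\right) + 64 \left(-1\right)^{2}}{8 \left(2 - 1 + \left(-1\right)^{2}\right)} - 89\right) = - 118 \left(\frac{133 - 63 + 64 \cdot 1}{8 \left(2 - 1 + 1\right)} - 89\right) = - 118 \left(\frac{133 - 63 + 64}{8 \cdot 2} - 89\right) = - 118 \left(\frac{1}{8} \cdot \frac{1}{2} \cdot 134 - 89\right) = - 118 \left(\frac{67}{8} - 89\right) = \left(-118\right) \left(- \frac{645}{8}\right) = \frac{38055}{4}$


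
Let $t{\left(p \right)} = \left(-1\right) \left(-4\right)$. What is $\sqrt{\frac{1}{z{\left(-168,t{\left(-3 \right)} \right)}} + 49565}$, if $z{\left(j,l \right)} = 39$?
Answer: $\frac{2 \sqrt{18847101}}{39} \approx 222.63$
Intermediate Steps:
$t{\left(p \right)} = 4$
$\sqrt{\frac{1}{z{\left(-168,t{\left(-3 \right)} \right)}} + 49565} = \sqrt{\frac{1}{39} + 49565} = \sqrt{\frac{1933036}{39}} = \frac{2 \sqrt{18847101}}{39}$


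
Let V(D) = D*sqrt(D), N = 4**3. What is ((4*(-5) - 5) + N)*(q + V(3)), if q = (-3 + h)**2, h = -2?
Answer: 975 + 117*sqrt(3) ≈ 1177.7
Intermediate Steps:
N = 64
V(D) = D**(3/2)
q = 25 (q = (-3 - 2)**2 = (-5)**2 = 25)
((4*(-5) - 5) + N)*(q + V(3)) = ((4*(-5) - 5) + 64)*(25 + 3**(3/2)) = ((-20 - 5) + 64)*(25 + 3*sqrt(3)) = (-25 + 64)*(25 + 3*sqrt(3)) = 39*(25 + 3*sqrt(3)) = 975 + 117*sqrt(3)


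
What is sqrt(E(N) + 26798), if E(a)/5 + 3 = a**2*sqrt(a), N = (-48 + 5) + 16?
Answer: sqrt(26783 + 10935*I*sqrt(3)) ≈ 172.61 + 54.865*I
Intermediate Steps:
N = -27 (N = -43 + 16 = -27)
E(a) = -15 + 5*a**(5/2) (E(a) = -15 + 5*(a**2*sqrt(a)) = -15 + 5*a**(5/2))
sqrt(E(N) + 26798) = sqrt((-15 + 5*(-27)**(5/2)) + 26798) = sqrt((-15 + 5*(2187*I*sqrt(3))) + 26798) = sqrt((-15 + 10935*I*sqrt(3)) + 26798) = sqrt(26783 + 10935*I*sqrt(3))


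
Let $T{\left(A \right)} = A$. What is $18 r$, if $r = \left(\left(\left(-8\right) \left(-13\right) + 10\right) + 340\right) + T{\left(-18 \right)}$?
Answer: $7848$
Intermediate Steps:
$r = 436$ ($r = \left(\left(\left(-8\right) \left(-13\right) + 10\right) + 340\right) - 18 = \left(\left(104 + 10\right) + 340\right) - 18 = \left(114 + 340\right) - 18 = 454 - 18 = 436$)
$18 r = 18 \cdot 436 = 7848$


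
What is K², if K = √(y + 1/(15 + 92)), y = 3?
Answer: 322/107 ≈ 3.0093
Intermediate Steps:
K = √34454/107 (K = √(3 + 1/(15 + 92)) = √(3 + 1/107) = √(322/107) = √34454/107 ≈ 1.7347)
K² = (√34454/107)² = 322/107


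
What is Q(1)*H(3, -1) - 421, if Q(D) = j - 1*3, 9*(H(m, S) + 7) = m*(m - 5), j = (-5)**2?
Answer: -1769/3 ≈ -589.67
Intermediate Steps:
j = 25
H(m, S) = -7 + m*(-5 + m)/9 (H(m, S) = -7 + (m*(m - 5))/9 = -7 + (m*(-5 + m))/9 = -7 + m*(-5 + m)/9)
Q(D) = 22 (Q(D) = 25 - 1*3 = 25 - 3 = 22)
Q(1)*H(3, -1) - 421 = 22*(-7 - 5/9*3 + (1/9)*3**2) - 421 = 22*(-7 - 5/3 + (1/9)*9) - 421 = 22*(-7 - 5/3 + 1) - 421 = 22*(-23/3) - 421 = -506/3 - 421 = -1769/3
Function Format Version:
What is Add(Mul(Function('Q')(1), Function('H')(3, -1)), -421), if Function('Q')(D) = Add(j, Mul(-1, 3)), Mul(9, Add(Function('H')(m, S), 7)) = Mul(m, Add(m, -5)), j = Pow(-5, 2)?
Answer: Rational(-1769, 3) ≈ -589.67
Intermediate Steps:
j = 25
Function('H')(m, S) = Add(-7, Mul(Rational(1, 9), m, Add(-5, m))) (Function('H')(m, S) = Add(-7, Mul(Rational(1, 9), Mul(m, Add(m, -5)))) = Add(-7, Mul(Rational(1, 9), Mul(m, Add(-5, m)))) = Add(-7, Mul(Rational(1, 9), m, Add(-5, m))))
Function('Q')(D) = 22 (Function('Q')(D) = Add(25, Mul(-1, 3)) = Add(25, -3) = 22)
Add(Mul(Function('Q')(1), Function('H')(3, -1)), -421) = Add(Mul(22, Add(-7, Mul(Rational(-5, 9), 3), Mul(Rational(1, 9), Pow(3, 2)))), -421) = Add(Mul(22, Add(-7, Rational(-5, 3), Mul(Rational(1, 9), 9))), -421) = Add(Mul(22, Add(-7, Rational(-5, 3), 1)), -421) = Add(Mul(22, Rational(-23, 3)), -421) = Add(Rational(-506, 3), -421) = Rational(-1769, 3)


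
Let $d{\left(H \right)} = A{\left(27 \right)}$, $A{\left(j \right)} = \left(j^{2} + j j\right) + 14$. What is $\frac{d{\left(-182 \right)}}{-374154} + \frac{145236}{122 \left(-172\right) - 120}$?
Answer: $- \frac{6796461929}{987018252} \approx -6.8858$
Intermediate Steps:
$A{\left(j \right)} = 14 + 2 j^{2}$ ($A{\left(j \right)} = \left(j^{2} + j^{2}\right) + 14 = 2 j^{2} + 14 = 14 + 2 j^{2}$)
$d{\left(H \right)} = 1472$ ($d{\left(H \right)} = 14 + 2 \cdot 27^{2} = 14 + 2 \cdot 729 = 14 + 1458 = 1472$)
$\frac{d{\left(-182 \right)}}{-374154} + \frac{145236}{122 \left(-172\right) - 120} = \frac{1472}{-374154} + \frac{145236}{122 \left(-172\right) - 120} = 1472 \left(- \frac{1}{374154}\right) + \frac{145236}{-20984 - 120} = - \frac{736}{187077} + \frac{145236}{-21104} = - \frac{736}{187077} + 145236 \left(- \frac{1}{21104}\right) = - \frac{736}{187077} - \frac{36309}{5276} = - \frac{6796461929}{987018252}$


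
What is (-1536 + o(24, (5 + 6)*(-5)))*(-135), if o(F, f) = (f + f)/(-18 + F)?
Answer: 209835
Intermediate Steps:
o(F, f) = 2*f/(-18 + F) (o(F, f) = (2*f)/(-18 + F) = 2*f/(-18 + F))
(-1536 + o(24, (5 + 6)*(-5)))*(-135) = (-1536 + 2*((5 + 6)*(-5))/(-18 + 24))*(-135) = (-1536 + 2*(11*(-5))/6)*(-135) = (-1536 + 2*(-55)*(⅙))*(-135) = (-1536 - 55/3)*(-135) = -4663/3*(-135) = 209835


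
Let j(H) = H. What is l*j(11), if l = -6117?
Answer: -67287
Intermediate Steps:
l*j(11) = -6117*11 = -67287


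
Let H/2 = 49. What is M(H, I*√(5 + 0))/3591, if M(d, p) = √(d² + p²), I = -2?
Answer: 2*√2406/3591 ≈ 0.027319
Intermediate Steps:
H = 98 (H = 2*49 = 98)
M(H, I*√(5 + 0))/3591 = √(98² + (-2*√(5 + 0))²)/3591 = √(9604 + (-2*√5)²)*(1/3591) = √(9604 + 20)*(1/3591) = √9624*(1/3591) = (2*√2406)*(1/3591) = 2*√2406/3591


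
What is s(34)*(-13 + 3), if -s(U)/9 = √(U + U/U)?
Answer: 90*√35 ≈ 532.45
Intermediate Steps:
s(U) = -9*√(1 + U) (s(U) = -9*√(U + U/U) = -9*√(U + 1) = -9*√(1 + U))
s(34)*(-13 + 3) = (-9*√(1 + 34))*(-13 + 3) = -9*√35*(-10) = 90*√35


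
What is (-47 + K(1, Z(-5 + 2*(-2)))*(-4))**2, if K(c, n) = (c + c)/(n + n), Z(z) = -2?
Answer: 2025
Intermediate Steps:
K(c, n) = c/n (K(c, n) = (2*c)/((2*n)) = (2*c)*(1/(2*n)) = c/n)
(-47 + K(1, Z(-5 + 2*(-2)))*(-4))**2 = (-47 + (1/(-2))*(-4))**2 = (-47 + (1*(-1/2))*(-4))**2 = (-47 - 1/2*(-4))**2 = (-47 + 2)**2 = (-45)**2 = 2025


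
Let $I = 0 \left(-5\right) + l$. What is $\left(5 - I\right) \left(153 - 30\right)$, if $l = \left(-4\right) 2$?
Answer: $1599$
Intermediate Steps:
$l = -8$
$I = -8$ ($I = 0 \left(-5\right) - 8 = 0 - 8 = -8$)
$\left(5 - I\right) \left(153 - 30\right) = \left(5 - -8\right) \left(153 - 30\right) = \left(5 + 8\right) 123 = 13 \cdot 123 = 1599$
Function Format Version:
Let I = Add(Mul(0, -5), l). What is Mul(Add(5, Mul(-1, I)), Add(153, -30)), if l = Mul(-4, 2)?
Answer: 1599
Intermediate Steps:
l = -8
I = -8 (I = Add(Mul(0, -5), -8) = Add(0, -8) = -8)
Mul(Add(5, Mul(-1, I)), Add(153, -30)) = Mul(Add(5, Mul(-1, -8)), Add(153, -30)) = Mul(Add(5, 8), 123) = Mul(13, 123) = 1599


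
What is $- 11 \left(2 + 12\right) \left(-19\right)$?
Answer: $2926$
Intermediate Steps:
$- 11 \left(2 + 12\right) \left(-19\right) = \left(-11\right) 14 \left(-19\right) = \left(-154\right) \left(-19\right) = 2926$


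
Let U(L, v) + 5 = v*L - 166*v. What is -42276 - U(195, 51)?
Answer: -43750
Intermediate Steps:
U(L, v) = -5 - 166*v + L*v (U(L, v) = -5 + (v*L - 166*v) = -5 + (L*v - 166*v) = -5 + (-166*v + L*v) = -5 - 166*v + L*v)
-42276 - U(195, 51) = -42276 - (-5 - 166*51 + 195*51) = -42276 - (-5 - 8466 + 9945) = -42276 - 1*1474 = -42276 - 1474 = -43750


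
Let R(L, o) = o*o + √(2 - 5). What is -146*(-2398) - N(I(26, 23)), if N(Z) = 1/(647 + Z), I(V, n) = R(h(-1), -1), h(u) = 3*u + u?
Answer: 49004266436/139969 + I*√3/419907 ≈ 3.5011e+5 + 4.1248e-6*I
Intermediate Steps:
h(u) = 4*u
R(L, o) = o² + I*√3 (R(L, o) = o² + √(-3) = o² + I*√3)
I(V, n) = 1 + I*√3 (I(V, n) = (-1)² + I*√3 = 1 + I*√3)
-146*(-2398) - N(I(26, 23)) = -146*(-2398) - 1/(647 + (1 + I*√3)) = 350108 - 1/(648 + I*√3)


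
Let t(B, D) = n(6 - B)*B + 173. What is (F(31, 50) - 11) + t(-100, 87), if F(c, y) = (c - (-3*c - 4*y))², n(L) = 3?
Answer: 104838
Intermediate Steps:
t(B, D) = 173 + 3*B (t(B, D) = 3*B + 173 = 173 + 3*B)
F(c, y) = (4*c + 4*y)² (F(c, y) = (c - (-4*y - 3*c))² = (c + (3*c + 4*y))² = (4*c + 4*y)²)
(F(31, 50) - 11) + t(-100, 87) = (16*(31 + 50)² - 11) + (173 + 3*(-100)) = (16*81² - 11) + (173 - 300) = (16*6561 - 11) - 127 = (104976 - 11) - 127 = 104965 - 127 = 104838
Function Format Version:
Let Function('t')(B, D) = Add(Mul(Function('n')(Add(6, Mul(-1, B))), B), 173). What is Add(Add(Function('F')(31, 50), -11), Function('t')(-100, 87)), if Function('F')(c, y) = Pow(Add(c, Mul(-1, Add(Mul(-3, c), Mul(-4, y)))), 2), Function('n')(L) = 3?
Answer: 104838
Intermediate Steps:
Function('t')(B, D) = Add(173, Mul(3, B)) (Function('t')(B, D) = Add(Mul(3, B), 173) = Add(173, Mul(3, B)))
Function('F')(c, y) = Pow(Add(Mul(4, c), Mul(4, y)), 2) (Function('F')(c, y) = Pow(Add(c, Mul(-1, Add(Mul(-4, y), Mul(-3, c)))), 2) = Pow(Add(c, Add(Mul(3, c), Mul(4, y))), 2) = Pow(Add(Mul(4, c), Mul(4, y)), 2))
Add(Add(Function('F')(31, 50), -11), Function('t')(-100, 87)) = Add(Add(Mul(16, Pow(Add(31, 50), 2)), -11), Add(173, Mul(3, -100))) = Add(Add(Mul(16, Pow(81, 2)), -11), Add(173, -300)) = Add(Add(Mul(16, 6561), -11), -127) = Add(Add(104976, -11), -127) = Add(104965, -127) = 104838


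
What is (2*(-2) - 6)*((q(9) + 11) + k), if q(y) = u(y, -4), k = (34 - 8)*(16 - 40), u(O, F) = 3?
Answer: 6100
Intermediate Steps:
k = -624 (k = 26*(-24) = -624)
q(y) = 3
(2*(-2) - 6)*((q(9) + 11) + k) = (2*(-2) - 6)*((3 + 11) - 624) = (-4 - 6)*(14 - 624) = -10*(-610) = 6100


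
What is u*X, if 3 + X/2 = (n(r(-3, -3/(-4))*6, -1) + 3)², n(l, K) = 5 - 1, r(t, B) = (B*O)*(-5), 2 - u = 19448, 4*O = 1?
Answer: -1789032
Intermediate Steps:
O = ¼ (O = (¼)*1 = ¼ ≈ 0.25000)
u = -19446 (u = 2 - 1*19448 = 2 - 19448 = -19446)
r(t, B) = -5*B/4 (r(t, B) = (B*(¼))*(-5) = (B/4)*(-5) = -5*B/4)
n(l, K) = 4
X = 92 (X = -6 + 2*(4 + 3)² = -6 + 2*7² = -6 + 2*49 = -6 + 98 = 92)
u*X = -19446*92 = -1789032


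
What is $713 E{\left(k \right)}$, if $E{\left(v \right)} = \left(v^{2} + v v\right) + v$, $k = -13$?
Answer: $231725$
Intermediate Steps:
$E{\left(v \right)} = v + 2 v^{2}$ ($E{\left(v \right)} = \left(v^{2} + v^{2}\right) + v = 2 v^{2} + v = v + 2 v^{2}$)
$713 E{\left(k \right)} = 713 \left(- 13 \left(1 + 2 \left(-13\right)\right)\right) = 713 \left(- 13 \left(1 - 26\right)\right) = 713 \left(\left(-13\right) \left(-25\right)\right) = 713 \cdot 325 = 231725$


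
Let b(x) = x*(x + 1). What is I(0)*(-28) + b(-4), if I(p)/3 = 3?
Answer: -240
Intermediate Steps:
b(x) = x*(1 + x)
I(p) = 9 (I(p) = 3*3 = 9)
I(0)*(-28) + b(-4) = 9*(-28) - 4*(1 - 4) = -252 - 4*(-3) = -252 + 12 = -240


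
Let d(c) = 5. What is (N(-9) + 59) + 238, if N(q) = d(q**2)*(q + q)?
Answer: 207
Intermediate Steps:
N(q) = 10*q (N(q) = 5*(q + q) = 5*(2*q) = 10*q)
(N(-9) + 59) + 238 = (10*(-9) + 59) + 238 = (-90 + 59) + 238 = -31 + 238 = 207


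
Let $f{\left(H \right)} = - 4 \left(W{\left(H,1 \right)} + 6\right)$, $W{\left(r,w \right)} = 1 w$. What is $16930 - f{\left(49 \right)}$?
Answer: $16958$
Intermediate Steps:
$W{\left(r,w \right)} = w$
$f{\left(H \right)} = -28$ ($f{\left(H \right)} = - 4 \left(1 + 6\right) = \left(-4\right) 7 = -28$)
$16930 - f{\left(49 \right)} = 16930 - -28 = 16930 + 28 = 16958$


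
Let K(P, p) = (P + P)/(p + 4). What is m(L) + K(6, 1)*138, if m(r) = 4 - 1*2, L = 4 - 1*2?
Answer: 1666/5 ≈ 333.20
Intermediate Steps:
K(P, p) = 2*P/(4 + p) (K(P, p) = (2*P)/(4 + p) = 2*P/(4 + p))
L = 2 (L = 4 - 2 = 2)
m(r) = 2 (m(r) = 4 - 2 = 2)
m(L) + K(6, 1)*138 = 2 + (2*6/(4 + 1))*138 = 2 + (2*6/5)*138 = 2 + (2*6*(⅕))*138 = 2 + (12/5)*138 = 2 + 1656/5 = 1666/5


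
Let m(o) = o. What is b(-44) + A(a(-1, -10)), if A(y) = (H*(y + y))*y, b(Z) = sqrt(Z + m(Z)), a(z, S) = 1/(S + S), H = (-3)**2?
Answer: 9/200 + 2*I*sqrt(22) ≈ 0.045 + 9.3808*I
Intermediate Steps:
H = 9
a(z, S) = 1/(2*S)
b(Z) = sqrt(2)*sqrt(Z) (b(Z) = sqrt(Z + Z) = sqrt(2*Z) = sqrt(2)*sqrt(Z))
A(y) = 18*y**2 (A(y) = (9*(y + y))*y = (9*(2*y))*y = (18*y)*y = 18*y**2)
b(-44) + A(a(-1, -10)) = sqrt(2)*sqrt(-44) + 18*((1/2)/(-10))**2 = sqrt(2)*(2*I*sqrt(11)) + 18*((1/2)*(-1/10))**2 = 2*I*sqrt(22) + 18*(-1/20)**2 = 2*I*sqrt(22) + 18*(1/400) = 2*I*sqrt(22) + 9/200 = 9/200 + 2*I*sqrt(22)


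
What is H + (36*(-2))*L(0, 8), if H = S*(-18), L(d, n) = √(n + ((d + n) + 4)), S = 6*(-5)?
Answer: 540 - 144*√5 ≈ 218.01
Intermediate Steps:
S = -30
L(d, n) = √(4 + d + 2*n) (L(d, n) = √(n + (4 + d + n)) = √(4 + d + 2*n))
H = 540 (H = -30*(-18) = 540)
H + (36*(-2))*L(0, 8) = 540 + (36*(-2))*√(4 + 0 + 2*8) = 540 - 72*√(4 + 0 + 16) = 540 - 144*√5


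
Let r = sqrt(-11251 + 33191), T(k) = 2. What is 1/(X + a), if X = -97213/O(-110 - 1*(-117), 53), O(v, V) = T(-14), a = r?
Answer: -194426/9450279609 - 8*sqrt(5485)/9450279609 ≈ -2.0636e-5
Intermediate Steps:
r = 2*sqrt(5485) (r = sqrt(21940) = 2*sqrt(5485) ≈ 148.12)
a = 2*sqrt(5485) ≈ 148.12
O(v, V) = 2
X = -97213/2 ≈ -48607.
1/(X + a) = 1/(-97213/2 + 2*sqrt(5485))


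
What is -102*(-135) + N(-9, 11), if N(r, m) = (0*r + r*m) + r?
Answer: 13662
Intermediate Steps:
N(r, m) = r + m*r (N(r, m) = (0 + m*r) + r = m*r + r = r + m*r)
-102*(-135) + N(-9, 11) = -102*(-135) - 9*(1 + 11) = 13770 - 9*12 = 13770 - 108 = 13662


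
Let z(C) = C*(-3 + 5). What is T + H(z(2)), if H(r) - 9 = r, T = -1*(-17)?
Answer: 30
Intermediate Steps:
T = 17
z(C) = 2*C (z(C) = C*2 = 2*C)
H(r) = 9 + r
T + H(z(2)) = 17 + (9 + 2*2) = 17 + (9 + 4) = 17 + 13 = 30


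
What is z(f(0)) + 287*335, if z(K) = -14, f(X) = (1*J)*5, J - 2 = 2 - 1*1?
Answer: 96131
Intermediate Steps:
J = 3 (J = 2 + (2 - 1*1) = 2 + (2 - 1) = 2 + 1 = 3)
f(X) = 15 (f(X) = (1*3)*5 = 3*5 = 15)
z(f(0)) + 287*335 = -14 + 287*335 = -14 + 96145 = 96131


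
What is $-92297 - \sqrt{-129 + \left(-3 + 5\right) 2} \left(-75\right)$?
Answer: $-92297 + 375 i \sqrt{5} \approx -92297.0 + 838.53 i$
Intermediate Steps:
$-92297 - \sqrt{-129 + \left(-3 + 5\right) 2} \left(-75\right) = -92297 - \sqrt{-129 + 2 \cdot 2} \left(-75\right) = -92297 - \sqrt{-129 + 4} \left(-75\right) = -92297 - \sqrt{-125} \left(-75\right) = -92297 - 5 i \sqrt{5} \left(-75\right) = -92297 - - 375 i \sqrt{5} = -92297 + 375 i \sqrt{5}$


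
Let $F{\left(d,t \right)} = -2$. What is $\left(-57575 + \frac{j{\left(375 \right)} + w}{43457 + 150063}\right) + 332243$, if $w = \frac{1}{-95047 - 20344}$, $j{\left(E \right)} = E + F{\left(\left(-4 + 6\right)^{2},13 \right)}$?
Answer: $\frac{3066732283111301}{11165233160} \approx 2.7467 \cdot 10^{5}$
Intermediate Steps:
$j{\left(E \right)} = -2 + E$ ($j{\left(E \right)} = E - 2 = -2 + E$)
$w = - \frac{1}{115391}$ ($w = \frac{1}{-115391} = - \frac{1}{115391} \approx -8.6662 \cdot 10^{-6}$)
$\left(-57575 + \frac{j{\left(375 \right)} + w}{43457 + 150063}\right) + 332243 = \left(-57575 + \frac{\left(-2 + 375\right) - \frac{1}{115391}}{43457 + 150063}\right) + 332243 = \left(-57575 + \frac{373 - \frac{1}{115391}}{193520}\right) + 332243 = \left(-57575 + \frac{43040842}{115391} \cdot \frac{1}{193520}\right) + 332243 = \left(-57575 + \frac{21520421}{11165233160}\right) + 332243 = - \frac{642838277666579}{11165233160} + 332243 = \frac{3066732283111301}{11165233160}$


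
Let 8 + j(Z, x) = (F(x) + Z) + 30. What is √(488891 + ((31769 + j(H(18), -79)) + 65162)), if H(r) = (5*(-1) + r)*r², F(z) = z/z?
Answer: √590057 ≈ 768.15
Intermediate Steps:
F(z) = 1
H(r) = r²*(-5 + r) (H(r) = (-5 + r)*r² = r²*(-5 + r))
j(Z, x) = 23 + Z (j(Z, x) = -8 + ((1 + Z) + 30) = -8 + (31 + Z) = 23 + Z)
√(488891 + ((31769 + j(H(18), -79)) + 65162)) = √(488891 + ((31769 + (23 + 18²*(-5 + 18))) + 65162)) = √(488891 + ((31769 + (23 + 324*13)) + 65162)) = √(488891 + ((31769 + (23 + 4212)) + 65162)) = √(488891 + ((31769 + 4235) + 65162)) = √(488891 + (36004 + 65162)) = √(488891 + 101166) = √590057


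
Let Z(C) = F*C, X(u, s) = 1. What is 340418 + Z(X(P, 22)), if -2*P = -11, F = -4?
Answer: 340414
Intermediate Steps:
P = 11/2 (P = -1/2*(-11) = 11/2 ≈ 5.5000)
Z(C) = -4*C
340418 + Z(X(P, 22)) = 340418 - 4*1 = 340418 - 4 = 340414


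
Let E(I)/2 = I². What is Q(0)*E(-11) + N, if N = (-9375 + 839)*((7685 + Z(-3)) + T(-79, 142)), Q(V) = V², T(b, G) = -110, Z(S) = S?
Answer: -64634592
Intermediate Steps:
E(I) = 2*I²
N = -64634592 (N = (-9375 + 839)*((7685 - 3) - 110) = -8536*(7682 - 110) = -8536*7572 = -64634592)
Q(0)*E(-11) + N = 0²*(2*(-11)²) - 64634592 = 0*(2*121) - 64634592 = 0*242 - 64634592 = 0 - 64634592 = -64634592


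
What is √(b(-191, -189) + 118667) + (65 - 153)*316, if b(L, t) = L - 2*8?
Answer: -27808 + 2*√29615 ≈ -27464.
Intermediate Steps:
b(L, t) = -16 + L (b(L, t) = L - 16 = -16 + L)
√(b(-191, -189) + 118667) + (65 - 153)*316 = √((-16 - 191) + 118667) + (65 - 153)*316 = √(-207 + 118667) - 88*316 = √118460 - 27808 = 2*√29615 - 27808 = -27808 + 2*√29615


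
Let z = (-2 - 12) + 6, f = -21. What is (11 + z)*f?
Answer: -63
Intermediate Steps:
z = -8 (z = -14 + 6 = -8)
(11 + z)*f = (11 - 8)*(-21) = 3*(-21) = -63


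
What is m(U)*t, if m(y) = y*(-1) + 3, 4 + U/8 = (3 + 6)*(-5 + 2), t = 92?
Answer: 23092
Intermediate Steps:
U = -248 (U = -32 + 8*((3 + 6)*(-5 + 2)) = -32 + 8*(9*(-3)) = -32 + 8*(-27) = -32 - 216 = -248)
m(y) = 3 - y (m(y) = -y + 3 = 3 - y)
m(U)*t = (3 - 1*(-248))*92 = (3 + 248)*92 = 251*92 = 23092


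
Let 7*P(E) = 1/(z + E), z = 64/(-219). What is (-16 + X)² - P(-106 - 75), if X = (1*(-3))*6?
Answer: 321276895/277921 ≈ 1156.0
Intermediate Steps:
z = -64/219 (z = 64*(-1/219) = -64/219 ≈ -0.29224)
X = -18 (X = -3*6 = -18)
P(E) = 1/(7*(-64/219 + E))
(-16 + X)² - P(-106 - 75) = (-16 - 18)² - 219/(7*(-64 + 219*(-106 - 75))) = (-34)² - 219/(7*(-64 + 219*(-181))) = 1156 - 219/(7*(-64 - 39639)) = 1156 - 219/(7*(-39703)) = 1156 - 219*(-1)/(7*39703) = 1156 - 1*(-219/277921) = 1156 + 219/277921 = 321276895/277921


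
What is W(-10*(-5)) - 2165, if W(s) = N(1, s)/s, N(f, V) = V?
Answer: -2164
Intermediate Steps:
W(s) = 1 (W(s) = s/s = 1)
W(-10*(-5)) - 2165 = 1 - 2165 = -2164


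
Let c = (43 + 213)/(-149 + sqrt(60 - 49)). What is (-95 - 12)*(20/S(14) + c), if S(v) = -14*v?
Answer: 15132903/77665 + 13696*sqrt(11)/11095 ≈ 198.94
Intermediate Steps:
c = 256/(-149 + sqrt(11)) ≈ -1.7572
(-95 - 12)*(20/S(14) + c) = (-95 - 12)*(20/((-14*14)) + (-19072/11095 - 128*sqrt(11)/11095)) = -107*(20/(-196) + (-19072/11095 - 128*sqrt(11)/11095)) = -107*(20*(-1/196) + (-19072/11095 - 128*sqrt(11)/11095)) = -107*(-5/49 + (-19072/11095 - 128*sqrt(11)/11095)) = -107*(-141429/77665 - 128*sqrt(11)/11095) = 15132903/77665 + 13696*sqrt(11)/11095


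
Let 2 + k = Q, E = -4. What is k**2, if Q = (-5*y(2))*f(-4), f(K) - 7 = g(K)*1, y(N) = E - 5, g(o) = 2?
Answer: 162409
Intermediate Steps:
y(N) = -9 (y(N) = -4 - 5 = -9)
f(K) = 9 (f(K) = 7 + 2*1 = 7 + 2 = 9)
Q = 405 (Q = -5*(-9)*9 = 45*9 = 405)
k = 403 (k = -2 + 405 = 403)
k**2 = 403**2 = 162409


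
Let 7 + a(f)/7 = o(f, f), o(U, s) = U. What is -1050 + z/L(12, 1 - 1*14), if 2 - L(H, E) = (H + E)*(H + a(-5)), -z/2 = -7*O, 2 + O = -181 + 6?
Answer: -5073/5 ≈ -1014.6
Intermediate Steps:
a(f) = -49 + 7*f
O = -177 (O = -2 + (-181 + 6) = -2 - 175 = -177)
z = -2478 (z = -(-14)*(-177) = -2*1239 = -2478)
L(H, E) = 2 - (-84 + H)*(E + H) (L(H, E) = 2 - (H + E)*(H + (-49 + 7*(-5))) = 2 - (E + H)*(H + (-49 - 35)) = 2 - (E + H)*(H - 84) = 2 - (E + H)*(-84 + H) = 2 - (-84 + H)*(E + H))
-1050 + z/L(12, 1 - 1*14) = -1050 - 2478/(2 - 1*12² + 84*(1 - 1*14) + 84*12 - 1*(1 - 1*14)*12) = -1050 - 2478/(2 - 1*144 + 84*(1 - 14) + 1008 - 1*(1 - 14)*12) = -1050 - 2478/(2 - 144 + 84*(-13) + 1008 - 1*(-13)*12) = -1050 - 2478/(2 - 144 - 1092 + 1008 + 156) = -1050 - 2478/(-70) = -1050 - 2478*(-1/70) = -1050 + 177/5 = -5073/5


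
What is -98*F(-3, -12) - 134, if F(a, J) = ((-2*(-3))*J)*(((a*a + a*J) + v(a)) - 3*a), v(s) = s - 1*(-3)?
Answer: 380890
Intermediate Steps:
v(s) = 3 + s (v(s) = s + 3 = 3 + s)
F(a, J) = 6*J*(3 + a² - 2*a + J*a) (F(a, J) = ((-2*(-3))*J)*(((a*a + a*J) + (3 + a)) - 3*a) = (6*J)*(((a² + J*a) + (3 + a)) - 3*a) = (6*J)*((3 + a + a² + J*a) - 3*a) = (6*J)*(3 + a² - 2*a + J*a) = 6*J*(3 + a² - 2*a + J*a))
-98*F(-3, -12) - 134 = -588*(-12)*(3 + (-3)² - 2*(-3) - 12*(-3)) - 134 = -588*(-12)*(3 + 9 + 6 + 36) - 134 = -588*(-12)*54 - 134 = -98*(-3888) - 134 = 381024 - 134 = 380890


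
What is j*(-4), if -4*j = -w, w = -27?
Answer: 27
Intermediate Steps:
j = -27/4 (j = -(-1)*(-27)/4 = -¼*27 = -27/4 ≈ -6.7500)
j*(-4) = -27/4*(-4) = 27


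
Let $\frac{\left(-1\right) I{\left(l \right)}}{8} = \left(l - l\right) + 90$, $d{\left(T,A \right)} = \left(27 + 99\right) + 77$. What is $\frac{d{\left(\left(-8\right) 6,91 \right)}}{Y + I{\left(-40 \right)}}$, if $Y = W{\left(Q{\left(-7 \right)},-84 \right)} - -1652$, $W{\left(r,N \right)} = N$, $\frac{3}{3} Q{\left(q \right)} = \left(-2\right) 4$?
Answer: $\frac{203}{848} \approx 0.23939$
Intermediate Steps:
$Q{\left(q \right)} = -8$ ($Q{\left(q \right)} = \left(-2\right) 4 = -8$)
$d{\left(T,A \right)} = 203$ ($d{\left(T,A \right)} = 126 + 77 = 203$)
$I{\left(l \right)} = -720$ ($I{\left(l \right)} = - 8 \left(\left(l - l\right) + 90\right) = - 8 \left(0 + 90\right) = \left(-8\right) 90 = -720$)
$Y = 1568$ ($Y = -84 - -1652 = -84 + 1652 = 1568$)
$\frac{d{\left(\left(-8\right) 6,91 \right)}}{Y + I{\left(-40 \right)}} = \frac{203}{1568 - 720} = \frac{203}{848}$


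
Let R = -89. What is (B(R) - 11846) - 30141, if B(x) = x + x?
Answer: -42165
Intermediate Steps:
B(x) = 2*x
(B(R) - 11846) - 30141 = (2*(-89) - 11846) - 30141 = (-178 - 11846) - 30141 = -12024 - 30141 = -42165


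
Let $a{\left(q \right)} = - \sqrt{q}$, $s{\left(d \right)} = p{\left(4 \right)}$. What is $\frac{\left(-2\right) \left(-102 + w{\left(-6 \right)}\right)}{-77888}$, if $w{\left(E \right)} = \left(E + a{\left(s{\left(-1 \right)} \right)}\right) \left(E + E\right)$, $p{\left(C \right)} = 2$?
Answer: $- \frac{15}{19472} + \frac{3 \sqrt{2}}{9736} \approx -0.00033457$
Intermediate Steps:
$s{\left(d \right)} = 2$
$w{\left(E \right)} = 2 E \left(E - \sqrt{2}\right)$ ($w{\left(E \right)} = \left(E - \sqrt{2}\right) \left(E + E\right) = \left(E - \sqrt{2}\right) 2 E = 2 E \left(E - \sqrt{2}\right)$)
$\frac{\left(-2\right) \left(-102 + w{\left(-6 \right)}\right)}{-77888} = \frac{\left(-2\right) \left(-102 + 2 \left(-6\right) \left(-6 - \sqrt{2}\right)\right)}{-77888} = - 2 \left(-102 + \left(72 + 12 \sqrt{2}\right)\right) \left(- \frac{1}{77888}\right) = - 2 \left(-30 + 12 \sqrt{2}\right) \left(- \frac{1}{77888}\right) = \left(60 - 24 \sqrt{2}\right) \left(- \frac{1}{77888}\right) = - \frac{15}{19472} + \frac{3 \sqrt{2}}{9736}$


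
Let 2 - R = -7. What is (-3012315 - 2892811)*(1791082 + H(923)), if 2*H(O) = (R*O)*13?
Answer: -10895415117265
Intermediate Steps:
R = 9 (R = 2 - 1*(-7) = 2 + 7 = 9)
H(O) = 117*O/2 (H(O) = ((9*O)*13)/2 = (117*O)/2 = 117*O/2)
(-3012315 - 2892811)*(1791082 + H(923)) = (-3012315 - 2892811)*(1791082 + (117/2)*923) = -5905126*(1791082 + 107991/2) = -5905126*3690155/2 = -10895415117265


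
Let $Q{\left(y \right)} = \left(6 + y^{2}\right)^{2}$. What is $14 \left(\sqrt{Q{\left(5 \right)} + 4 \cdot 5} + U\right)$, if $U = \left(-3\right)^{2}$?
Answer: $126 + 42 \sqrt{109} \approx 564.49$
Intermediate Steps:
$U = 9$
$14 \left(\sqrt{Q{\left(5 \right)} + 4 \cdot 5} + U\right) = 14 \left(\sqrt{\left(6 + 5^{2}\right)^{2} + 4 \cdot 5} + 9\right) = 14 \left(\sqrt{\left(6 + 25\right)^{2} + 20} + 9\right) = 14 \left(\sqrt{31^{2} + 20} + 9\right) = 14 \left(\sqrt{961 + 20} + 9\right) = 14 \left(\sqrt{981} + 9\right) = 14 \left(3 \sqrt{109} + 9\right) = 14 \left(9 + 3 \sqrt{109}\right) = 126 + 42 \sqrt{109}$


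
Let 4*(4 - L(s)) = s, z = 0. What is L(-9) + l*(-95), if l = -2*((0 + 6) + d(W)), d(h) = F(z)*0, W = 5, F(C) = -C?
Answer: 4585/4 ≈ 1146.3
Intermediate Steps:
L(s) = 4 - s/4
d(h) = 0 (d(h) = -1*0*0 = 0*0 = 0)
l = -12 (l = -2*((0 + 6) + 0) = -2*(6 + 0) = -2*6 = -12)
L(-9) + l*(-95) = (4 - ¼*(-9)) - 12*(-95) = (4 + 9/4) + 1140 = 25/4 + 1140 = 4585/4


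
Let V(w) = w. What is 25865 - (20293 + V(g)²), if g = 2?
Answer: 5568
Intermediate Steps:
25865 - (20293 + V(g)²) = 25865 - (20293 + 2²) = 25865 - (20293 + 4) = 25865 - 1*20297 = 25865 - 20297 = 5568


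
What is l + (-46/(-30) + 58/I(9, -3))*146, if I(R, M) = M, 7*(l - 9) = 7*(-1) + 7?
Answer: -12949/5 ≈ -2589.8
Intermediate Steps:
l = 9 (l = 9 + (7*(-1) + 7)/7 = 9 + (-7 + 7)/7 = 9 + (⅐)*0 = 9 + 0 = 9)
l + (-46/(-30) + 58/I(9, -3))*146 = 9 + (-46/(-30) + 58/(-3))*146 = 9 + (-46*(-1/30) + 58*(-⅓))*146 = 9 + (23/15 - 58/3)*146 = 9 - 89/5*146 = 9 - 12994/5 = -12949/5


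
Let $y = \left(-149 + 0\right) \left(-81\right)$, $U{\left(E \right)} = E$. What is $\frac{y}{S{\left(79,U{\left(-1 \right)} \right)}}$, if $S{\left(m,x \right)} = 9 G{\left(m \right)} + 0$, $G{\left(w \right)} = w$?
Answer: $\frac{1341}{79} \approx 16.975$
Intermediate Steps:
$y = 12069$ ($y = \left(-149\right) \left(-81\right) = 12069$)
$S{\left(m,x \right)} = 9 m$ ($S{\left(m,x \right)} = 9 m + 0 = 9 m$)
$\frac{y}{S{\left(79,U{\left(-1 \right)} \right)}} = \frac{12069}{9 \cdot 79} = \frac{12069}{711} = 12069 \cdot \frac{1}{711} = \frac{1341}{79}$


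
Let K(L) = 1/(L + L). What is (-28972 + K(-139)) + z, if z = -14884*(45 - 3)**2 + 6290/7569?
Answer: -55307050202285/2104182 ≈ -2.6284e+7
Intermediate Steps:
K(L) = 1/(2*L)
z = -198726934654/7569 (z = -14884*42**2 + 6290*(1/7569) = -14884/(1/1764) + 6290/7569 = -14884/1/1764 + 6290/7569 = -14884*1764 + 6290/7569 = -26255376 + 6290/7569 = -198726934654/7569 ≈ -2.6255e+7)
(-28972 + K(-139)) + z = (-28972 + (1/2)/(-139)) - 198726934654/7569 = (-28972 + (1/2)*(-1/139)) - 198726934654/7569 = (-28972 - 1/278) - 198726934654/7569 = -8054217/278 - 198726934654/7569 = -55307050202285/2104182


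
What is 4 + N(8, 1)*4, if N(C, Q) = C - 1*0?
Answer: 36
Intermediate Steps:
N(C, Q) = C (N(C, Q) = C + 0 = C)
4 + N(8, 1)*4 = 4 + 8*4 = 4 + 32 = 36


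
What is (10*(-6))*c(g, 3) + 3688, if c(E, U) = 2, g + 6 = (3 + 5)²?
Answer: 3568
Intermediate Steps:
g = 58 (g = -6 + (3 + 5)² = -6 + 8² = -6 + 64 = 58)
(10*(-6))*c(g, 3) + 3688 = (10*(-6))*2 + 3688 = -60*2 + 3688 = -120 + 3688 = 3568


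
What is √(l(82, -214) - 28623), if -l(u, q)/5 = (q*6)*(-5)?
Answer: 3*I*√6747 ≈ 246.42*I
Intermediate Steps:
l(u, q) = 150*q (l(u, q) = -5*q*6*(-5) = -5*6*q*(-5) = -(-150)*q = 150*q)
√(l(82, -214) - 28623) = √(150*(-214) - 28623) = √(-32100 - 28623) = √(-60723) = 3*I*√6747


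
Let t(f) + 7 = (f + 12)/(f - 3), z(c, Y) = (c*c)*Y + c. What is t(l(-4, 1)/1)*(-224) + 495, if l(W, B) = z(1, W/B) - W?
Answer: 3519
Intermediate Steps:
z(c, Y) = c + Y*c² (z(c, Y) = c²*Y + c = Y*c² + c = c + Y*c²)
l(W, B) = 1 - W + W/B (l(W, B) = 1*(1 + (W/B)*1) - W = 1*(1 + W/B) - W = (1 + W/B) - W = 1 - W + W/B)
t(f) = -7 + (12 + f)/(-3 + f) (t(f) = -7 + (f + 12)/(f - 3) = -7 + (12 + f)/(-3 + f))
t(l(-4, 1)/1)*(-224) + 495 = (3*(11 - 2*(1 - 1*(-4) - 4/1)/1)/(-3 + (1 - 1*(-4) - 4/1)/1))*(-224) + 495 = (3*(11 - 2*(1 + 4 - 4*1))/(-3 + (1 + 4 - 4*1)*1))*(-224) + 495 = (3*(11 - 2*(1 + 4 - 4))/(-3 + (1 + 4 - 4)*1))*(-224) + 495 = (3*(11 - 2)/(-3 + 1*1))*(-224) + 495 = (3*(11 - 2*1)/(-3 + 1))*(-224) + 495 = (3*(11 - 2)/(-2))*(-224) + 495 = (3*(-½)*9)*(-224) + 495 = -27/2*(-224) + 495 = 3024 + 495 = 3519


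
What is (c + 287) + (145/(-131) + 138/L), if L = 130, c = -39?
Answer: 2111334/8515 ≈ 247.95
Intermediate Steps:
(c + 287) + (145/(-131) + 138/L) = (-39 + 287) + (145/(-131) + 138/130) = 248 + (145*(-1/131) + 138*(1/130)) = 248 + (-145/131 + 69/65) = 248 - 386/8515 = 2111334/8515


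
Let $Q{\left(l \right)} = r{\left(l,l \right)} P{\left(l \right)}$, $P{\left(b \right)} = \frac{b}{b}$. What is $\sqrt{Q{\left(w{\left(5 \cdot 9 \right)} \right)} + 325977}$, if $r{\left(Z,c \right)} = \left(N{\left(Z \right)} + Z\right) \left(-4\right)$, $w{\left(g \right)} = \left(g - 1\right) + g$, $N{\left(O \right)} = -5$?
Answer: $\sqrt{325641} \approx 570.65$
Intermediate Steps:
$w{\left(g \right)} = -1 + 2 g$ ($w{\left(g \right)} = \left(-1 + g\right) + g = -1 + 2 g$)
$r{\left(Z,c \right)} = 20 - 4 Z$ ($r{\left(Z,c \right)} = \left(-5 + Z\right) \left(-4\right) = 20 - 4 Z$)
$P{\left(b \right)} = 1$
$Q{\left(l \right)} = 20 - 4 l$ ($Q{\left(l \right)} = \left(20 - 4 l\right) 1 = 20 - 4 l$)
$\sqrt{Q{\left(w{\left(5 \cdot 9 \right)} \right)} + 325977} = \sqrt{\left(20 - 4 \left(-1 + 2 \cdot 5 \cdot 9\right)\right) + 325977} = \sqrt{\left(20 - 4 \left(-1 + 2 \cdot 45\right)\right) + 325977} = \sqrt{\left(20 - 4 \left(-1 + 90\right)\right) + 325977} = \sqrt{\left(20 - 356\right) + 325977} = \sqrt{-336 + 325977} = \sqrt{325641}$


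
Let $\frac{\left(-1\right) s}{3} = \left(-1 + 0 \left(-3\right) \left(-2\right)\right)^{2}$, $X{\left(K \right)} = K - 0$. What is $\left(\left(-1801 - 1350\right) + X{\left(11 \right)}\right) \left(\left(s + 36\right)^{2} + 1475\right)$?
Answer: $-8050960$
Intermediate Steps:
$X{\left(K \right)} = K$ ($X{\left(K \right)} = K + 0 = K$)
$s = -3$ ($s = - 3 \left(-1 + 0 \left(-3\right) \left(-2\right)\right)^{2} = - 3 \left(-1 + 0 \left(-2\right)\right)^{2} = - 3 \left(-1 + 0\right)^{2} = - 3 \left(-1\right)^{2} = \left(-3\right) 1 = -3$)
$\left(\left(-1801 - 1350\right) + X{\left(11 \right)}\right) \left(\left(s + 36\right)^{2} + 1475\right) = \left(\left(-1801 - 1350\right) + 11\right) \left(\left(-3 + 36\right)^{2} + 1475\right) = \left(-3151 + 11\right) \left(33^{2} + 1475\right) = - 3140 \left(1089 + 1475\right) = \left(-3140\right) 2564 = -8050960$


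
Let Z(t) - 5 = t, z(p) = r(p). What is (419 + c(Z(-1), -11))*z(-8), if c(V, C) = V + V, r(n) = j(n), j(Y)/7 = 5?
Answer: 14945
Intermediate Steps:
j(Y) = 35 (j(Y) = 7*5 = 35)
r(n) = 35
z(p) = 35
Z(t) = 5 + t
c(V, C) = 2*V
(419 + c(Z(-1), -11))*z(-8) = (419 + 2*(5 - 1))*35 = (419 + 2*4)*35 = (419 + 8)*35 = 427*35 = 14945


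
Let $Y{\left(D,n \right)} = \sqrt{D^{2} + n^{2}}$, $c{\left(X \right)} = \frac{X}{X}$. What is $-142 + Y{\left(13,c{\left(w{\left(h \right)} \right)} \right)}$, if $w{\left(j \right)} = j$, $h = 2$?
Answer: $-142 + \sqrt{170} \approx -128.96$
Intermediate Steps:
$c{\left(X \right)} = 1$
$-142 + Y{\left(13,c{\left(w{\left(h \right)} \right)} \right)} = -142 + \sqrt{13^{2} + 1^{2}} = -142 + \sqrt{169 + 1} = -142 + \sqrt{170}$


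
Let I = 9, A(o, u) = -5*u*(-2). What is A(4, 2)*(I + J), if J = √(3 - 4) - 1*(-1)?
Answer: 200 + 20*I ≈ 200.0 + 20.0*I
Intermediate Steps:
A(o, u) = 10*u
J = 1 + I (J = √(-1) + 1 = I + 1 = 1 + I ≈ 1.0 + 1.0*I)
A(4, 2)*(I + J) = (10*2)*(9 + (1 + I)) = 20*(10 + I) = 200 + 20*I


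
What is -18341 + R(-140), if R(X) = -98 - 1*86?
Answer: -18525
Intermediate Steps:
R(X) = -184 (R(X) = -98 - 86 = -184)
-18341 + R(-140) = -18341 - 184 = -18525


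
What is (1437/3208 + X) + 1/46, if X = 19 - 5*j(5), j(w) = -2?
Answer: 2174391/73784 ≈ 29.470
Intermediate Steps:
X = 29 (X = 19 - 5*(-2) = 19 + 10 = 29)
(1437/3208 + X) + 1/46 = (1437/3208 + 29) + 1/46 = 94469/3208 + 1/46 = 2174391/73784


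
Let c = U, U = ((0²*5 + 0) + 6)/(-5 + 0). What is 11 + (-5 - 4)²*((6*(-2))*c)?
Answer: 5887/5 ≈ 1177.4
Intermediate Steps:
U = -6/5 (U = ((0*5 + 0) + 6)/(-5) = ((0 + 0) + 6)*(-⅕) = (0 + 6)*(-⅕) = 6*(-⅕) = -6/5 ≈ -1.2000)
c = -6/5 ≈ -1.2000
11 + (-5 - 4)²*((6*(-2))*c) = 11 + (-5 - 4)²*((6*(-2))*(-6/5)) = 11 + (-9)²*(-12*(-6/5)) = 11 + 81*(72/5) = 11 + 5832/5 = 5887/5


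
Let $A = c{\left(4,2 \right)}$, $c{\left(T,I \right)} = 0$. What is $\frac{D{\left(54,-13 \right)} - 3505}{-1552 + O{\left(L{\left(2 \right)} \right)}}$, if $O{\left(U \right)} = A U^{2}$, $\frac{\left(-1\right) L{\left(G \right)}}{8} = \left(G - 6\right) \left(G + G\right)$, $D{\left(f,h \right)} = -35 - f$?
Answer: $\frac{1797}{776} \approx 2.3157$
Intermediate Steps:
$L{\left(G \right)} = - 16 G \left(-6 + G\right)$ ($L{\left(G \right)} = - 8 \left(G - 6\right) \left(G + G\right) = - 8 \left(-6 + G\right) 2 G = - 8 \cdot 2 G \left(-6 + G\right) = - 16 G \left(-6 + G\right)$)
$A = 0$
$O{\left(U \right)} = 0$ ($O{\left(U \right)} = 0 U^{2} = 0$)
$\frac{D{\left(54,-13 \right)} - 3505}{-1552 + O{\left(L{\left(2 \right)} \right)}} = \frac{\left(-35 - 54\right) - 3505}{-1552 + 0} = \frac{\left(-35 - 54\right) - 3505}{-1552} = \left(-89 - 3505\right) \left(- \frac{1}{1552}\right) = \left(-3594\right) \left(- \frac{1}{1552}\right) = \frac{1797}{776}$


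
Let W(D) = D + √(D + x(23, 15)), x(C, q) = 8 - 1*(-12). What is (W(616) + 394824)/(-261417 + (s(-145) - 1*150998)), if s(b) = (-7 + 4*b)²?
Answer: -197720/33923 - √159/33923 ≈ -5.8289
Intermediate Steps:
x(C, q) = 20 (x(C, q) = 8 + 12 = 20)
W(D) = D + √(20 + D) (W(D) = D + √(D + 20) = D + √(20 + D))
(W(616) + 394824)/(-261417 + (s(-145) - 1*150998)) = ((616 + √(20 + 616)) + 394824)/(-261417 + ((-7 + 4*(-145))² - 1*150998)) = ((616 + √636) + 394824)/(-261417 + ((-7 - 580)² - 150998)) = ((616 + 2*√159) + 394824)/(-261417 + ((-587)² - 150998)) = (395440 + 2*√159)/(-261417 + (344569 - 150998)) = (395440 + 2*√159)/(-261417 + 193571) = (395440 + 2*√159)/(-67846) = (395440 + 2*√159)*(-1/67846) = -197720/33923 - √159/33923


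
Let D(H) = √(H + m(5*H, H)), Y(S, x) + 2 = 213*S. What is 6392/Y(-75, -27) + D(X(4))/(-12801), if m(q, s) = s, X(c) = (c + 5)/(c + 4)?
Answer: -54565305/136347718 ≈ -0.40019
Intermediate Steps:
X(c) = (5 + c)/(4 + c)
Y(S, x) = -2 + 213*S
D(H) = √2*√H (D(H) = √(H + H) = √(2*H) = √2*√H)
6392/Y(-75, -27) + D(X(4))/(-12801) = 6392/(-2 + 213*(-75)) + (√2*√((5 + 4)/(4 + 4)))/(-12801) = 6392/(-2 - 15975) + (√2*√(9/8))*(-1/12801) = 6392/(-15977) + (√2*√((⅛)*9))*(-1/12801) = 6392*(-1/15977) + (√2*√(9/8))*(-1/12801) = -6392/15977 + (√2*(3*√2/4))*(-1/12801) = -6392/15977 + (3/2)*(-1/12801) = -6392/15977 - 1/8534 = -54565305/136347718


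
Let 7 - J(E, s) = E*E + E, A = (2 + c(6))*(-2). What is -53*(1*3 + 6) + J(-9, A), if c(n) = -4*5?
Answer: -542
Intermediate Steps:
c(n) = -20
A = 36 (A = (2 - 20)*(-2) = -18*(-2) = 36)
J(E, s) = 7 - E - E² (J(E, s) = 7 - (E*E + E) = 7 - (E² + E) = 7 - (E + E²) = 7 + (-E - E²) = 7 - E - E²)
-53*(1*3 + 6) + J(-9, A) = -53*(1*3 + 6) + (7 - 1*(-9) - 1*(-9)²) = -53*(3 + 6) + (7 + 9 - 1*81) = -53*9 + (7 + 9 - 81) = -477 - 65 = -542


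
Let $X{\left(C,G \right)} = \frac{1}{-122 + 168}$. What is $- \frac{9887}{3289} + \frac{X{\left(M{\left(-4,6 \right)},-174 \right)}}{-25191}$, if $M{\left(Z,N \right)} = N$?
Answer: $- \frac{498126977}{165706398} \approx -3.0061$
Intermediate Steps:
$X{\left(C,G \right)} = \frac{1}{46}$
$- \frac{9887}{3289} + \frac{X{\left(M{\left(-4,6 \right)},-174 \right)}}{-25191} = - \frac{9887}{3289} + \frac{1}{46 \left(-25191\right)} = \left(-9887\right) \frac{1}{3289} + \frac{1}{46} \left(- \frac{1}{25191}\right) = - \frac{9887}{3289} - \frac{1}{1158786} = - \frac{498126977}{165706398}$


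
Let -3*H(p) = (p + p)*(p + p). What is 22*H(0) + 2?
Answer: 2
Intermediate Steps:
H(p) = -4*p²/3 (H(p) = -(p + p)*(p + p)/3 = -2*p*2*p/3 = -4*p²/3)
22*H(0) + 2 = 22*(-4/3*0²) + 2 = 22*(-4/3*0) + 2 = 22*0 + 2 = 0 + 2 = 2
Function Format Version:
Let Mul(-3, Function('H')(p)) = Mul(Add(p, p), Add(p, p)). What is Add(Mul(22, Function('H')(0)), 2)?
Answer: 2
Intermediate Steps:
Function('H')(p) = Mul(Rational(-4, 3), Pow(p, 2)) (Function('H')(p) = Mul(Rational(-1, 3), Mul(Add(p, p), Add(p, p))) = Mul(Rational(-1, 3), Mul(Mul(2, p), Mul(2, p))) = Mul(Rational(-1, 3), Mul(4, Pow(p, 2))) = Mul(Rational(-4, 3), Pow(p, 2)))
Add(Mul(22, Function('H')(0)), 2) = Add(Mul(22, Mul(Rational(-4, 3), Pow(0, 2))), 2) = Add(Mul(22, Mul(Rational(-4, 3), 0)), 2) = Add(Mul(22, 0), 2) = Add(0, 2) = 2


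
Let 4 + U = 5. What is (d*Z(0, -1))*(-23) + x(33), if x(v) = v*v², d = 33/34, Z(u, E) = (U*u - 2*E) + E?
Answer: 1221099/34 ≈ 35915.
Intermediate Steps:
U = 1 (U = -4 + 5 = 1)
Z(u, E) = u - E (Z(u, E) = (1*u - 2*E) + E = (u - 2*E) + E = u - E)
d = 33/34 (d = 33*(1/34) = 33/34 ≈ 0.97059)
x(v) = v³
(d*Z(0, -1))*(-23) + x(33) = (33*(0 - 1*(-1))/34)*(-23) + 33³ = (33*(0 + 1)/34)*(-23) + 35937 = ((33/34)*1)*(-23) + 35937 = (33/34)*(-23) + 35937 = -759/34 + 35937 = 1221099/34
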